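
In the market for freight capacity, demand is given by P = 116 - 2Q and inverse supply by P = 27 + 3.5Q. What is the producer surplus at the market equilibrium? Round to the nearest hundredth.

Set 116 - 2Q = 27 + 3.5Q, which gives 89 = 5.5Q, so Q* = 16.1818 and P* = 116 - 2(16.1818) = 83.6364.
Producer surplus is the triangle above supply below P*: (1/2)(16.1818)(83.6364 - 27) = (1/2)(16.1818)(56.6364) = 458.2397.

458.24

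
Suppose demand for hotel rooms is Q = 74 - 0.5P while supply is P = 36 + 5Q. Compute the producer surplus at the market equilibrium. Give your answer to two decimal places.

640.00

Rewriting demand in inverse form: P = 148 - 2Q.
Set 148 - 2Q = 36 + 5Q, which gives 112 = 7Q, so Q* = 16 and P* = 148 - 2(16) = 116.
PS is the area between P* and the supply curve from 0 to Q*: (1/2)(16)(80) = 640.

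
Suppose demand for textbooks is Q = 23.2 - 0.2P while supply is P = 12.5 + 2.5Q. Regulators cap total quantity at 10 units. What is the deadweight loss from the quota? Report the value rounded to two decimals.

54.15

Rewriting demand in inverse form: P = 116 - 5Q.
Unrestricted equilibrium: Q* = (116 - 12.5)/(5 + 2.5) = 13.8.
At Q = 10 the demand price is 116 - 5(10) = 66 and the supply price is 12.5 + 2.5(10) = 37.5.
Deadweight loss is the triangle between the curves from 10 to 13.8: (1/2)(66 - 37.5)(13.8 - 10) = 54.15.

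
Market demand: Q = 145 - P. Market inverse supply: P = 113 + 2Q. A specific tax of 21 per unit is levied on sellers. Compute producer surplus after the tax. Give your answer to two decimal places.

Rewriting demand in inverse form: P = 145 - Q.
Pre-tax equilibrium: 145 - Q = 113 + 2Q gives Q* = 10.6667, P* = 134.3333.
With the tax, sellers need 21 more per unit: 145 - Q = 113 + 2Q + 21, so Q_t = 3.6667. Buyers pay P_b = 141.3333; sellers receive P_s = P_b - 21 = 120.3333.
PS = (1/2)(Q_t)(P_s - 113) = (1/2)(3.6667)(7.3333) = 13.4444.

13.44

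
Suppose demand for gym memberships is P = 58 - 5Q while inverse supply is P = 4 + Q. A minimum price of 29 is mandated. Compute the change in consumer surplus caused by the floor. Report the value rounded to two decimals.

Without the control, 58 - 5Q = 4 + Q so Q* = 9 and P* = 13.
At the floor price 29, quantity demanded is (58 - 29)/5 = 5.8; demand is the short side, so Q = 5.8 trades at P = 29.
CS goes from (1/2)(9)(45) = 202.5 to 84.1 (computed as (58 - 29)(5.8) - (1/2)(5)(5.8)^2), a change of -118.4.

-118.40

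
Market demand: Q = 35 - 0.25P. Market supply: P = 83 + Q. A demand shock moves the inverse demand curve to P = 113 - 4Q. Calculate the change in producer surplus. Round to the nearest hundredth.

-46.98

Rewriting demand in inverse form: P = 140 - 4Q.
Initial equilibrium: Q_0 = 11.4, P_0 = 94.4; CS_0 = (1/2)(11.4)(45.6) = 259.92, PS_0 = (1/2)(11.4)(11.4) = 64.98.
New equilibrium: 113 - 4Q = 83 + Q gives Q_1 = 6, P_1 = 89; CS_1 = 72, PS_1 = 18.
Change in producer surplus = 18 - 64.98 = -46.98.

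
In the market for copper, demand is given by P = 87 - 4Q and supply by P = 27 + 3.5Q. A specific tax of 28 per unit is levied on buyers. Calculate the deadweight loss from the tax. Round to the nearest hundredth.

Without the tax, 87 - 4Q = 27 + 3.5Q so Q* = 8 and P* = 55.
With the tax, buyers' net willingness to pay falls by 28: (87 - 28) - 4Q = 27 + 3.5Q, so Q_t = 4.2667. Buyers pay P_b = 69.9333; sellers receive P_s = P_b - 28 = 41.9333.
Deadweight loss is the triangle between the curves from Q_t to Q*: (1/2)(8 - 4.2667)(28) = 52.2667.

52.27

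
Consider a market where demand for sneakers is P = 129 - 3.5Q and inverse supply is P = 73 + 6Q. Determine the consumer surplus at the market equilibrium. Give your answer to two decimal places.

60.81

Setting demand equal to supply, 56 = 9.5Q, so Q* = 5.8947 and P* = 108.3684.
Consumer surplus is the triangle under demand above P*: (1/2)(5.8947)(129 - 108.3684) = (1/2)(5.8947)(20.6316) = 60.8089.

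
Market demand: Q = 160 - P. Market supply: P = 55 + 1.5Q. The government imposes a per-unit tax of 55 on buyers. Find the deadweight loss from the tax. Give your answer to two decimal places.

Rewriting demand in inverse form: P = 160 - Q.
Without the tax, 160 - Q = 55 + 1.5Q so Q* = 42 and P* = 118.
A tax on buyers shifts demand down by 55: (160 - 55) - Q = 55 + 1.5Q, so Q_t = 20. Buyers pay P_b = 140; sellers receive P_s = P_b - 55 = 85.
Deadweight loss is the triangle between the curves from Q_t to Q*: (1/2)(42 - 20)(55) = 605.

605.00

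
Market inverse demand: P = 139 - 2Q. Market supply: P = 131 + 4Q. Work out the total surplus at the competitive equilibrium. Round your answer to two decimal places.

5.33

Setting demand equal to supply, 8 = 6Q, so Q* = 1.3333 and P* = 136.3333.
CS = (1/2)(1.3333)(2.6667) = 1.7778 and PS = (1/2)(1.3333)(5.3333) = 3.5556, so total surplus = 5.3333.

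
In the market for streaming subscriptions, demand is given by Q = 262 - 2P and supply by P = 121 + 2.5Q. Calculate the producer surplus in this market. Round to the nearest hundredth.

13.89

Rewriting demand in inverse form: P = 131 - 0.5Q.
Set 131 - 0.5Q = 121 + 2.5Q, which gives 10 = 3Q, so Q* = 3.3333 and P* = 131 - 0.5(3.3333) = 129.3333.
PS is the area between P* and the supply curve from 0 to Q*: (1/2)(3.3333)(8.3333) = 13.8889.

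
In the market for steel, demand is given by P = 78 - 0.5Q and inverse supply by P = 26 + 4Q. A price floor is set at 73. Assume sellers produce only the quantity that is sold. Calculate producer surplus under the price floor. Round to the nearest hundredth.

270.00

Free-market equilibrium: 78 - 0.5Q = 26 + 4Q gives Q* = 11.5556, P* = 72.2222.
At P = 73, buyers demand (78 - 73)/0.5 = 10 while sellers would supply more, so the quantity traded is 10 at price 73.
The supply price at Q = 10 is 66. PS is the trapezoid between 73 and supply over [0, 10]: (1/2)[(73 - 26) + (73 - 66)](10) = 270.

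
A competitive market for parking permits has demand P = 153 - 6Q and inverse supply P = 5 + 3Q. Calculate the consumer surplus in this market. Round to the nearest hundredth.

Set 153 - 6Q = 5 + 3Q, which gives 148 = 9Q, so Q* = 16.4444 and P* = 153 - 6(16.4444) = 54.3333.
The demand choke price is 153, so CS = (1/2)(Q*)(153 - P*) = (1/2)(16.4444)(98.6667) = 811.2593.

811.26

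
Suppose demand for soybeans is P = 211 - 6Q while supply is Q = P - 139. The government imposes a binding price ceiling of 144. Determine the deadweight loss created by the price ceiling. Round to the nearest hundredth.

Rewriting supply in inverse form: P = 139 + Q.
Free-market equilibrium: 211 - 6Q = 139 + Q gives Q* = 10.2857, P* = 149.2857.
At the ceiling price 144, quantity supplied is (144 - 139)/1 = 5; supply is the short side, so Q = 5 trades at P = 144.
The lost-trades triangle has base Q* - 5 = 5.2857 and height equal to the gap between the curves at Q = 5, which is 181 - 144 = 37. DWL = (1/2)(5.2857)(37) = 97.7857.

97.79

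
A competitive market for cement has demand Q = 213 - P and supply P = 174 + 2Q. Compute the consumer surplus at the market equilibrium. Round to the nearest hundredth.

84.50

Rewriting demand in inverse form: P = 213 - Q.
Equilibrium: 213 - Q = 174 + 2Q, so Q* = 13 and P* = 200.
The demand choke price is 213, so CS = (1/2)(Q*)(213 - P*) = (1/2)(13)(13) = 84.5.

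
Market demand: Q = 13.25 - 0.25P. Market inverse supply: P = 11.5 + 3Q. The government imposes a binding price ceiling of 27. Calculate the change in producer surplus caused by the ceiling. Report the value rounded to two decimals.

Rewriting demand in inverse form: P = 53 - 4Q.
Without the control, 53 - 4Q = 11.5 + 3Q so Q* = 5.9286 and P* = 29.2857.
At P = 27, sellers supply (27 - 11.5)/3 = 5.1667 while buyers want more, so the quantity traded is 5.1667 at price 27.
PS goes from (1/2)(5.9286)(17.7857) = 52.7219 to 40.0417 (computed as (27 - 11.5)(5.1667) - (1/2)(3)(5.1667)^2), a change of -12.6803.

-12.68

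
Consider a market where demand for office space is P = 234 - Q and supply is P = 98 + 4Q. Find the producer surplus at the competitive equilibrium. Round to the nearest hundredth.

Equilibrium: 234 - Q = 98 + 4Q, so Q* = 27.2 and P* = 206.8.
The supply curve's price intercept is 98, so PS = (1/2)(Q*)(P* - 98) = (1/2)(27.2)(108.8) = 1479.68.

1479.68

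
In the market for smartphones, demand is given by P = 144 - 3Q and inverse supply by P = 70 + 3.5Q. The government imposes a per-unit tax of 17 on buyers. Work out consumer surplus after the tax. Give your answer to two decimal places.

115.35

Pre-tax equilibrium: 144 - 3Q = 70 + 3.5Q gives Q* = 11.3846, P* = 109.8462.
A tax on buyers shifts demand down by 17: (144 - 17) - 3Q = 70 + 3.5Q, so Q_t = 8.7692. Buyers pay P_b = 117.6923; sellers receive P_s = P_b - 17 = 100.6923.
Consumer surplus is the triangle under demand above P_b: (1/2)(8.7692)(144 - 117.6923) = 115.3491.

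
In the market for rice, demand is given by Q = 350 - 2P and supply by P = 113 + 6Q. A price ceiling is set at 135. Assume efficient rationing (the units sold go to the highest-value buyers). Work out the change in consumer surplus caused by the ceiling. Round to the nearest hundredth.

Rewriting demand in inverse form: P = 175 - 0.5Q.
Free-market equilibrium: 175 - 0.5Q = 113 + 6Q gives Q* = 9.5385, P* = 170.2308.
At the ceiling price 135, quantity supplied is (135 - 113)/6 = 3.6667; supply is the short side, so Q = 3.6667 trades at P = 135.
CS goes from (1/2)(9.5385)(4.7692) = 22.7456 to 143.3056 (computed as (175 - 135)(3.6667) - (1/2)(0.5)(3.6667)^2), a change of 120.56.

120.56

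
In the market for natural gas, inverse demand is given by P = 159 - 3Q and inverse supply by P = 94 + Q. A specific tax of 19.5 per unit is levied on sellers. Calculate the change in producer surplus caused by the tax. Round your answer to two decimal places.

Without the tax, 159 - 3Q = 94 + Q so Q* = 16.25 and P* = 110.25.
A tax on sellers shifts supply up by 19.5: 159 - 3Q = 94 + Q + 19.5, so Q_t = 11.375. Buyers pay P_b = 124.875; sellers receive P_s = P_b - 19.5 = 105.375.
Producers lose the trapezoid between P_s and P* out to Q_t plus the triangle from Q_t to Q*: change in PS = 64.6953 - 132.0312 = -67.3359.

-67.34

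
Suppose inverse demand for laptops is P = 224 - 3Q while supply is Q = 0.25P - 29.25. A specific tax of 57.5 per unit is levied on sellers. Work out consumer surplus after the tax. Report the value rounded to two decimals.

Rewriting supply in inverse form: P = 117 + 4Q.
Without the tax, 224 - 3Q = 117 + 4Q so Q* = 15.2857 and P* = 178.1429.
A tax on sellers shifts supply up by 57.5: 224 - 3Q = 117 + 4Q + 57.5, so Q_t = 7.0714. Buyers pay P_b = 202.7857; sellers receive P_s = P_b - 57.5 = 145.2857.
Consumer surplus is the triangle under demand above P_b: (1/2)(7.0714)(224 - 202.7857) = 75.0077.

75.01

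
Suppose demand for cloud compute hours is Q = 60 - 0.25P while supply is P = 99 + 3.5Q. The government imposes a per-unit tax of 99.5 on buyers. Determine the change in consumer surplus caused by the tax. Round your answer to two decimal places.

-645.64

Rewriting demand in inverse form: P = 240 - 4Q.
Without the tax, 240 - 4Q = 99 + 3.5Q so Q* = 18.8 and P* = 164.8.
With the tax, buyers' net willingness to pay falls by 99.5: (240 - 99.5) - 4Q = 99 + 3.5Q, so Q_t = 5.5333. Buyers pay P_b = 217.8667; sellers receive P_s = P_b - 99.5 = 118.3667.
Consumers lose the trapezoid between P* and P_b out to Q_t plus the triangle from Q_t to Q*: change in CS = 61.2356 - 706.88 = -645.6444.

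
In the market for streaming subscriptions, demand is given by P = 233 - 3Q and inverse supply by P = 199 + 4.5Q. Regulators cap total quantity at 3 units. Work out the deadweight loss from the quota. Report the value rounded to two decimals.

8.82

Unrestricted equilibrium: Q* = (233 - 199)/(3 + 4.5) = 4.5333.
At Q = 3 the demand price is 233 - 3(3) = 224 and the supply price is 199 + 4.5(3) = 212.5.
Deadweight loss is the triangle between the curves from 3 to 4.5333: (1/2)(224 - 212.5)(4.5333 - 3) = 8.8167.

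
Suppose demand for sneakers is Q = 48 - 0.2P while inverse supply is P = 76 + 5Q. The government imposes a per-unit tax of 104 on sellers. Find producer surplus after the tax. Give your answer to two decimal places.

Rewriting demand in inverse form: P = 240 - 5Q.
Pre-tax equilibrium: 240 - 5Q = 76 + 5Q gives Q* = 16.4, P* = 158.
A tax on sellers shifts supply up by 104: 240 - 5Q = 76 + 5Q + 104, so Q_t = 6. Buyers pay P_b = 210; sellers receive P_s = P_b - 104 = 106.
Producer surplus is the triangle above supply below P_s: (1/2)(6)(106 - 76) = 90.

90.00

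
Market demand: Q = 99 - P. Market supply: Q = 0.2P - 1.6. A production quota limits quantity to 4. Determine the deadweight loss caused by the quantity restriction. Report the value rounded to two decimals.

374.08

Rewriting demand in inverse form: P = 99 - Q.
Rewriting supply in inverse form: P = 8 + 5Q.
Without the quota, 99 - Q = 8 + 5Q gives Q* = 15.1667.
At Q = 4 the demand price is 99 - (4) = 95 and the supply price is 8 + 5(4) = 28.
DWL = (1/2)(gap between curves at 4) x (Q* - 4) = (1/2)(67)(11.1667) = 374.0833.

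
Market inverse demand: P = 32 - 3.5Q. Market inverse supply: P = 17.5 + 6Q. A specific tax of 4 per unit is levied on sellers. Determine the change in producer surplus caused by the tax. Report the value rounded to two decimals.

Without the tax, 32 - 3.5Q = 17.5 + 6Q so Q* = 1.5263 and P* = 26.6579.
A tax on sellers shifts supply up by 4: 32 - 3.5Q = 17.5 + 6Q + 4, so Q_t = 1.1053. Buyers pay P_b = 28.1316; sellers receive P_s = P_b - 4 = 24.1316.
PS falls from (1/2)(1.5263)(9.1579) = 6.9889 to (1/2)(1.1053)(6.6316) = 3.6648, a change of -3.3241.

-3.32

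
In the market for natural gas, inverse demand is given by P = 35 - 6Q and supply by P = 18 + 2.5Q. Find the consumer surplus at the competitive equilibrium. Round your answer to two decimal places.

12.00

Setting demand equal to supply, 17 = 8.5Q, so Q* = 2 and P* = 23.
The demand choke price is 35, so CS = (1/2)(Q*)(35 - P*) = (1/2)(2)(12) = 12.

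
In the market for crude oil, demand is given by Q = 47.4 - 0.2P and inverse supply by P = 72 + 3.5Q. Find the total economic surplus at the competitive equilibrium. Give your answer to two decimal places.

1601.47

Rewriting demand in inverse form: P = 237 - 5Q.
Equilibrium: 237 - 5Q = 72 + 3.5Q, so Q* = 19.4118 and P* = 139.9412.
CS = (1/2)(19.4118)(97.0588) = 942.0415 and PS = (1/2)(19.4118)(67.9412) = 659.4291, so total surplus = 1601.4706.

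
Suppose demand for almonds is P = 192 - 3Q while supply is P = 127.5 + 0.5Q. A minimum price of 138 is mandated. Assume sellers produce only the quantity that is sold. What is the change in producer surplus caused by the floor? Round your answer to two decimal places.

23.10

Without the control, 192 - 3Q = 127.5 + 0.5Q so Q* = 18.4286 and P* = 136.7143.
At the floor price 138, quantity demanded is (192 - 138)/3 = 18; demand is the short side, so Q = 18 trades at P = 138.
PS goes from (1/2)(18.4286)(9.2143) = 84.9031 to 108 (computed as (138 - 127.5)(18) - (1/2)(0.5)(18)^2), a change of 23.0969.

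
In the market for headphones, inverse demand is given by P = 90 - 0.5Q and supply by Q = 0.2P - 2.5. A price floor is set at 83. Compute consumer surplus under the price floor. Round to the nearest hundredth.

Rewriting supply in inverse form: P = 12.5 + 5Q.
Free-market equilibrium: 90 - 0.5Q = 12.5 + 5Q gives Q* = 14.0909, P* = 82.9545.
At P = 83, buyers demand (90 - 83)/0.5 = 14 while sellers would supply more, so the quantity traded is 14 at price 83.
CS is the triangle under demand above 83: (1/2)(14)(90 - 83) = 49.

49.00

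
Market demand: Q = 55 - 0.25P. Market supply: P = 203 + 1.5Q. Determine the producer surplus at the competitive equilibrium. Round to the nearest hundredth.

Rewriting demand in inverse form: P = 220 - 4Q.
Equilibrium: 220 - 4Q = 203 + 1.5Q, so Q* = 3.0909 and P* = 207.6364.
PS is the area between P* and the supply curve from 0 to Q*: (1/2)(3.0909)(4.6364) = 7.1653.

7.17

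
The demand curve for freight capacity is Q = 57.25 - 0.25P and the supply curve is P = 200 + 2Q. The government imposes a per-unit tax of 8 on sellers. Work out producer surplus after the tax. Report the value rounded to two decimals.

12.25

Rewriting demand in inverse form: P = 229 - 4Q.
Pre-tax equilibrium: 229 - 4Q = 200 + 2Q gives Q* = 4.8333, P* = 209.6667.
With the tax, sellers need 8 more per unit: 229 - 4Q = 200 + 2Q + 8, so Q_t = 3.5. Buyers pay P_b = 215; sellers receive P_s = P_b - 8 = 207.
Producer surplus is the triangle above supply below P_s: (1/2)(3.5)(207 - 200) = 12.25.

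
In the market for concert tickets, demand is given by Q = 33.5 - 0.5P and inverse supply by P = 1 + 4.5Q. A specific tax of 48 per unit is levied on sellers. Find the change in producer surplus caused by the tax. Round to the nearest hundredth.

-214.72

Rewriting demand in inverse form: P = 67 - 2Q.
Without the tax, 67 - 2Q = 1 + 4.5Q so Q* = 10.1538 and P* = 46.6923.
With the tax, sellers need 48 more per unit: 67 - 2Q = 1 + 4.5Q + 48, so Q_t = 2.7692. Buyers pay P_b = 61.4615; sellers receive P_s = P_b - 48 = 13.4615.
Producers lose the trapezoid between P_s and P* out to Q_t plus the triangle from Q_t to Q*: change in PS = 17.2544 - 231.9763 = -214.7219.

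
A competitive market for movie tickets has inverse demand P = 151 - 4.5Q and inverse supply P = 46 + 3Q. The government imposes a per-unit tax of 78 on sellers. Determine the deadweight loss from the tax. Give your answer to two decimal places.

405.60

Without the tax, 151 - 4.5Q = 46 + 3Q so Q* = 14 and P* = 88.
A tax on sellers shifts supply up by 78: 151 - 4.5Q = 46 + 3Q + 78, so Q_t = 3.6. Buyers pay P_b = 134.8; sellers receive P_s = P_b - 78 = 56.8.
Deadweight loss is the triangle between the curves from Q_t to Q*: (1/2)(14 - 3.6)(78) = 405.6.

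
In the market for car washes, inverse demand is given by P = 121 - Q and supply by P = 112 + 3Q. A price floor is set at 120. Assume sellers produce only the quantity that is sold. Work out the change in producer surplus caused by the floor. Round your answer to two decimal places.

Without the control, 121 - Q = 112 + 3Q so Q* = 2.25 and P* = 118.75.
At P = 120, buyers demand (121 - 120)/1 = 1 while sellers would supply more, so the quantity traded is 1 at price 120.
PS goes from (1/2)(2.25)(6.75) = 7.5938 to 6.5 (computed as (120 - 112)(1) - (1/2)(3)(1)^2), a change of -1.0938.

-1.09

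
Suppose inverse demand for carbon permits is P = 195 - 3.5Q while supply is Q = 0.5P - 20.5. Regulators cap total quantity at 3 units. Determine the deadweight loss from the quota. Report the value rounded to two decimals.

Rewriting supply in inverse form: P = 41 + 2Q.
Unrestricted equilibrium: Q* = (195 - 41)/(3.5 + 2) = 28.
At Q = 3 the demand price is 195 - 3.5(3) = 184.5 and the supply price is 41 + 2(3) = 47.
DWL = (1/2)(gap between curves at 3) x (Q* - 3) = (1/2)(137.5)(25) = 1718.75.

1718.75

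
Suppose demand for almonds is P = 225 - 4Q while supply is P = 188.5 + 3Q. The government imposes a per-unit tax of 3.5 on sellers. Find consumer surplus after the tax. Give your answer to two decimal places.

Pre-tax equilibrium: 225 - 4Q = 188.5 + 3Q gives Q* = 5.2143, P* = 204.1429.
With the tax, sellers need 3.5 more per unit: 225 - 4Q = 188.5 + 3Q + 3.5, so Q_t = 4.7143. Buyers pay P_b = 206.1429; sellers receive P_s = P_b - 3.5 = 202.6429.
Consumer surplus is the triangle under demand above P_b: (1/2)(4.7143)(225 - 206.1429) = 44.449.

44.45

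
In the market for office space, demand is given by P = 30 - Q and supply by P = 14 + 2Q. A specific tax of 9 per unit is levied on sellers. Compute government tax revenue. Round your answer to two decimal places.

21.00

Pre-tax equilibrium: 30 - Q = 14 + 2Q gives Q* = 5.3333, P* = 24.6667.
With the tax, sellers need 9 more per unit: 30 - Q = 14 + 2Q + 9, so Q_t = 2.3333. Buyers pay P_b = 27.6667; sellers receive P_s = P_b - 9 = 18.6667.
Tax revenue = t x Q_t = 9 x 2.3333 = 21.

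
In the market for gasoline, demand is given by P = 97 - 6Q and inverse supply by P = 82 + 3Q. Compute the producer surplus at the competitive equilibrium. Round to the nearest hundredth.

4.17

Equilibrium: 97 - 6Q = 82 + 3Q, so Q* = 1.6667 and P* = 87.
Producer surplus is the triangle above supply below P*: (1/2)(1.6667)(87 - 82) = (1/2)(1.6667)(5) = 4.1667.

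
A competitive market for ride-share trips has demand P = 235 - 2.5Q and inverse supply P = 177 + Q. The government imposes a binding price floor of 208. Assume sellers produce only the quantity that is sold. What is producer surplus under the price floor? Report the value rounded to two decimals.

Free-market equilibrium: 235 - 2.5Q = 177 + Q gives Q* = 16.5714, P* = 193.5714.
At P = 208, buyers demand (235 - 208)/2.5 = 10.8 while sellers would supply more, so the quantity traded is 10.8 at price 208.
The supply price at Q = 10.8 is 187.8. PS is the trapezoid between 208 and supply over [0, 10.8]: (1/2)[(208 - 177) + (208 - 187.8)](10.8) = 276.48.

276.48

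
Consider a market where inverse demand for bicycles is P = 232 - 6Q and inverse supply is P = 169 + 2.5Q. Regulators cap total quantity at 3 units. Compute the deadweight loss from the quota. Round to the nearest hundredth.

Unrestricted equilibrium: Q* = (232 - 169)/(6 + 2.5) = 7.4118.
At Q = 3 the demand price is 232 - 6(3) = 214 and the supply price is 169 + 2.5(3) = 176.5.
Deadweight loss is the triangle between the curves from 3 to 7.4118: (1/2)(214 - 176.5)(7.4118 - 3) = 82.7206.

82.72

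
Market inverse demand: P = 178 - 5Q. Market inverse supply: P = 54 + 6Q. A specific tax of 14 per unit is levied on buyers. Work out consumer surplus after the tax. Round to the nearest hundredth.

250.00

Without the tax, 178 - 5Q = 54 + 6Q so Q* = 11.2727 and P* = 121.6364.
With the tax, buyers' net willingness to pay falls by 14: (178 - 14) - 5Q = 54 + 6Q, so Q_t = 10. Buyers pay P_b = 128; sellers receive P_s = P_b - 14 = 114.
CS = (1/2)(Q_t)(178 - P_b) = (1/2)(10)(50) = 250.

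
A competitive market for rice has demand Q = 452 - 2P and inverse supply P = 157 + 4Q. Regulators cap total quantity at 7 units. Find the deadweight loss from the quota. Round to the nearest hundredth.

Rewriting demand in inverse form: P = 226 - 0.5Q.
Without the quota, 226 - 0.5Q = 157 + 4Q gives Q* = 15.3333.
At Q = 7 the demand price is 226 - 0.5(7) = 222.5 and the supply price is 157 + 4(7) = 185.
Deadweight loss is the triangle between the curves from 7 to 15.3333: (1/2)(222.5 - 185)(15.3333 - 7) = 156.25.

156.25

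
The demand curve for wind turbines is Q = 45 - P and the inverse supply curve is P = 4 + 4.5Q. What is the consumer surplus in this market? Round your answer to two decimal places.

Rewriting demand in inverse form: P = 45 - Q.
Setting demand equal to supply, 41 = 5.5Q, so Q* = 7.4545 and P* = 37.5455.
CS is the area between the demand curve and P* from 0 to Q*: (1/2)(7.4545)(7.4545) = 27.7851.

27.79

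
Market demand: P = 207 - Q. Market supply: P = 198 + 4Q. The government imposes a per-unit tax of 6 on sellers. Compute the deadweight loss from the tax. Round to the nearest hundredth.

3.60

Pre-tax equilibrium: 207 - Q = 198 + 4Q gives Q* = 1.8, P* = 205.2.
With the tax, sellers need 6 more per unit: 207 - Q = 198 + 4Q + 6, so Q_t = 0.6. Buyers pay P_b = 206.4; sellers receive P_s = P_b - 6 = 200.4.
Deadweight loss is the triangle between the curves from Q_t to Q*: (1/2)(1.8 - 0.6)(6) = 3.6.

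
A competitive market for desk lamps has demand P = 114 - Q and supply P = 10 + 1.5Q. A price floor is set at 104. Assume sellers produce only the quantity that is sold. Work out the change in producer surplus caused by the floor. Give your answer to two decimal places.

-432.92

Without the control, 114 - Q = 10 + 1.5Q so Q* = 41.6 and P* = 72.4.
At P = 104, buyers demand (114 - 104)/1 = 10 while sellers would supply more, so the quantity traded is 10 at price 104.
PS goes from (1/2)(41.6)(62.4) = 1297.92 to 865 (computed as (104 - 10)(10) - (1/2)(1.5)(10)^2), a change of -432.92.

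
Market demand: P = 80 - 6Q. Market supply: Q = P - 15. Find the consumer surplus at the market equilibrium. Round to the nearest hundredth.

258.67

Rewriting supply in inverse form: P = 15 + Q.
Equilibrium: 80 - 6Q = 15 + Q, so Q* = 9.2857 and P* = 24.2857.
Consumer surplus is the triangle under demand above P*: (1/2)(9.2857)(80 - 24.2857) = (1/2)(9.2857)(55.7143) = 258.6735.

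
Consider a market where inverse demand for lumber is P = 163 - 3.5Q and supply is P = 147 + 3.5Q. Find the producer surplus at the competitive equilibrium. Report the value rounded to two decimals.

Equilibrium: 163 - 3.5Q = 147 + 3.5Q, so Q* = 2.2857 and P* = 155.
PS is the area between P* and the supply curve from 0 to Q*: (1/2)(2.2857)(8) = 9.1429.

9.14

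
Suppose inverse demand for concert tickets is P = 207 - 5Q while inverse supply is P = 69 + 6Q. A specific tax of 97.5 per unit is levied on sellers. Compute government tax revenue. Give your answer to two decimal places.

358.98

Pre-tax equilibrium: 207 - 5Q = 69 + 6Q gives Q* = 12.5455, P* = 144.2727.
A tax on sellers shifts supply up by 97.5: 207 - 5Q = 69 + 6Q + 97.5, so Q_t = 3.6818. Buyers pay P_b = 188.5909; sellers receive P_s = P_b - 97.5 = 91.0909.
Tax revenue = t x Q_t = 97.5 x 3.6818 = 358.9773.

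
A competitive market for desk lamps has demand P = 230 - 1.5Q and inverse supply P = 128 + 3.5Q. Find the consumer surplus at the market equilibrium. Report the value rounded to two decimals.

312.12

Set 230 - 1.5Q = 128 + 3.5Q, which gives 102 = 5Q, so Q* = 20.4 and P* = 230 - 1.5(20.4) = 199.4.
CS is the area between the demand curve and P* from 0 to Q*: (1/2)(20.4)(30.6) = 312.12.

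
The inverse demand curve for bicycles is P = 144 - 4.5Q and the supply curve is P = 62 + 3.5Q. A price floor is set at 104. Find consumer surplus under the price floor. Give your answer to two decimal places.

177.78

Free-market equilibrium: 144 - 4.5Q = 62 + 3.5Q gives Q* = 10.25, P* = 97.875.
At the floor price 104, quantity demanded is (144 - 104)/4.5 = 8.8889; demand is the short side, so Q = 8.8889 trades at P = 104.
CS is the triangle under demand above 104: (1/2)(8.8889)(144 - 104) = 177.7778.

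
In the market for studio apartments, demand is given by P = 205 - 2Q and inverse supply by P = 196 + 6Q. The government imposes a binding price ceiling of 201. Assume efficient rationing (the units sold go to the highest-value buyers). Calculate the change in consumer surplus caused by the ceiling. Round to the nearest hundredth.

1.37

Without the control, 205 - 2Q = 196 + 6Q so Q* = 1.125 and P* = 202.75.
At P = 201, sellers supply (201 - 196)/6 = 0.8333 while buyers want more, so the quantity traded is 0.8333 at price 201.
CS goes from (1/2)(1.125)(2.25) = 1.2656 to 2.6389 (computed as (205 - 201)(0.8333) - (1/2)(2)(0.8333)^2), a change of 1.3733.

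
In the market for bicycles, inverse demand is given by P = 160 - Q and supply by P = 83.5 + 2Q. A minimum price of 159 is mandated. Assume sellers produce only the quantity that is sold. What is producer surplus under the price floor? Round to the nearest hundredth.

Free-market equilibrium: 160 - Q = 83.5 + 2Q gives Q* = 25.5, P* = 134.5.
At P = 159, buyers demand (160 - 159)/1 = 1 while sellers would supply more, so the quantity traded is 1 at price 159.
The supply price at Q = 1 is 85.5. PS is the trapezoid between 159 and supply over [0, 1]: (1/2)[(159 - 83.5) + (159 - 85.5)](1) = 74.5.

74.50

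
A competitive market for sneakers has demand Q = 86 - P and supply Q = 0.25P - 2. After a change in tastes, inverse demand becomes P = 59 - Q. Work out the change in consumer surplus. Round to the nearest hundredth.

-69.66

Rewriting demand in inverse form: P = 86 - Q.
Rewriting supply in inverse form: P = 8 + 4Q.
Initial equilibrium: Q_0 = 15.6, P_0 = 70.4; CS_0 = (1/2)(15.6)(15.6) = 121.68, PS_0 = (1/2)(15.6)(62.4) = 486.72.
New equilibrium: 59 - Q = 8 + 4Q gives Q_1 = 10.2, P_1 = 48.8; CS_1 = 52.02, PS_1 = 208.08.
Change in consumer surplus = 52.02 - 121.68 = -69.66.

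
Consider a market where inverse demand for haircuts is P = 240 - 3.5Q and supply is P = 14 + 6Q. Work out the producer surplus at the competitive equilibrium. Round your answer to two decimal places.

1697.82

Setting demand equal to supply, 226 = 9.5Q, so Q* = 23.7895 and P* = 156.7368.
The supply curve's price intercept is 14, so PS = (1/2)(Q*)(P* - 14) = (1/2)(23.7895)(142.7368) = 1697.8172.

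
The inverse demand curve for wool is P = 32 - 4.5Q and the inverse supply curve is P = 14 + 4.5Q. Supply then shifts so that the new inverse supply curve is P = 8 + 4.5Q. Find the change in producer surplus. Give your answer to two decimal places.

7.00

Initial equilibrium: Q_0 = 2, P_0 = 23; CS_0 = (1/2)(2)(9) = 9, PS_0 = (1/2)(2)(9) = 9.
New equilibrium: 32 - 4.5Q = 8 + 4.5Q gives Q_1 = 2.6667, P_1 = 20; CS_1 = 16, PS_1 = 16.
Change in producer surplus = 16 - 9 = 7.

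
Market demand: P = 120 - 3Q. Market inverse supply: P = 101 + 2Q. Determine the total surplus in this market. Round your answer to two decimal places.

36.10

Equilibrium: 120 - 3Q = 101 + 2Q, so Q* = 3.8 and P* = 108.6.
Total surplus is the full triangle between the curves from 0 to Q*: (1/2)(3.8)(120 - 101) = 36.1.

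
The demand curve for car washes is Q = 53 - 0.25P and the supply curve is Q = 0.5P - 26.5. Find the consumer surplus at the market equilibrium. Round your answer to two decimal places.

Rewriting demand in inverse form: P = 212 - 4Q.
Rewriting supply in inverse form: P = 53 + 2Q.
Setting demand equal to supply, 159 = 6Q, so Q* = 26.5 and P* = 106.
CS is the area between the demand curve and P* from 0 to Q*: (1/2)(26.5)(106) = 1404.5.

1404.50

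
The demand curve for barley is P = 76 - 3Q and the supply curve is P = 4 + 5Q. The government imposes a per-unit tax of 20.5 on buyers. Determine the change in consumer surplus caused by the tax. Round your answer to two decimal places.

Without the tax, 76 - 3Q = 4 + 5Q so Q* = 9 and P* = 49.
A tax on buyers shifts demand down by 20.5: (76 - 20.5) - 3Q = 4 + 5Q, so Q_t = 6.4375. Buyers pay P_b = 56.6875; sellers receive P_s = P_b - 20.5 = 36.1875.
CS falls from (1/2)(9)(27) = 121.5 to (1/2)(6.4375)(19.3125) = 62.1621, a change of -59.3379.

-59.34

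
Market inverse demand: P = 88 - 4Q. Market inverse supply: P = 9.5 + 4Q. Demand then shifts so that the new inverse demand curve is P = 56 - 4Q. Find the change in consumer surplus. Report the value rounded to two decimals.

-125.00

Initial equilibrium: Q_0 = 9.8125, P_0 = 48.75; CS_0 = (1/2)(9.8125)(39.25) = 192.5703, PS_0 = (1/2)(9.8125)(39.25) = 192.5703.
New equilibrium: 56 - 4Q = 9.5 + 4Q gives Q_1 = 5.8125, P_1 = 32.75; CS_1 = 67.5703, PS_1 = 67.5703.
Change in consumer surplus = 67.5703 - 192.5703 = -125.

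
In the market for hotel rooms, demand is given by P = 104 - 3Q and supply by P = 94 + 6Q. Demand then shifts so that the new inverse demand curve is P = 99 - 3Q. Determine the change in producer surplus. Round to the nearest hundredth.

Initial equilibrium: Q_0 = 1.1111, P_0 = 100.6667; CS_0 = (1/2)(1.1111)(3.3333) = 1.8519, PS_0 = (1/2)(1.1111)(6.6667) = 3.7037.
New equilibrium: 99 - 3Q = 94 + 6Q gives Q_1 = 0.5556, P_1 = 97.3333; CS_1 = 0.463, PS_1 = 0.9259.
Change in producer surplus = 0.9259 - 3.7037 = -2.7778.

-2.78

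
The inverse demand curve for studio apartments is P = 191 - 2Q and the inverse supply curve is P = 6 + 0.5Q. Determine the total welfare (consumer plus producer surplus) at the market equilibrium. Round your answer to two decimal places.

6845.00

Setting demand equal to supply, 185 = 2.5Q, so Q* = 74 and P* = 43.
Total surplus is the full triangle between the curves from 0 to Q*: (1/2)(74)(191 - 6) = 6845.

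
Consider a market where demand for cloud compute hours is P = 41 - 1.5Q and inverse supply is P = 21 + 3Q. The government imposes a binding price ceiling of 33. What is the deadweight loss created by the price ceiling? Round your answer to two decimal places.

Without the control, 41 - 1.5Q = 21 + 3Q so Q* = 4.4444 and P* = 34.3333.
At P = 33, sellers supply (33 - 21)/3 = 4 while buyers want more, so the quantity traded is 4 at price 33.
The lost-trades triangle has base Q* - 4 = 0.4444 and height equal to the gap between the curves at Q = 4, which is 35 - 33 = 2. DWL = (1/2)(0.4444)(2) = 0.4444.

0.44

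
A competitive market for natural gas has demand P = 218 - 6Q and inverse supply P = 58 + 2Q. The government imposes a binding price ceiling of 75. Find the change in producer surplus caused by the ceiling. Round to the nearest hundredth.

Free-market equilibrium: 218 - 6Q = 58 + 2Q gives Q* = 20, P* = 98.
At the ceiling price 75, quantity supplied is (75 - 58)/2 = 8.5; supply is the short side, so Q = 8.5 trades at P = 75.
PS goes from (1/2)(20)(40) = 400 to 72.25 (computed as (75 - 58)(8.5) - (1/2)(2)(8.5)^2), a change of -327.75.

-327.75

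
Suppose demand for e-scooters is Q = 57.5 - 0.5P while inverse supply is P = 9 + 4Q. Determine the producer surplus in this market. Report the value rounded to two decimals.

Rewriting demand in inverse form: P = 115 - 2Q.
Setting demand equal to supply, 106 = 6Q, so Q* = 17.6667 and P* = 79.6667.
PS is the area between P* and the supply curve from 0 to Q*: (1/2)(17.6667)(70.6667) = 624.2222.

624.22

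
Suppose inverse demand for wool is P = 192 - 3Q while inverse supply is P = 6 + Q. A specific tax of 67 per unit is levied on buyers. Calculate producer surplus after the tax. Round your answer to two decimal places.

442.53

Pre-tax equilibrium: 192 - 3Q = 6 + Q gives Q* = 46.5, P* = 52.5.
A tax on buyers shifts demand down by 67: (192 - 67) - 3Q = 6 + Q, so Q_t = 29.75. Buyers pay P_b = 102.75; sellers receive P_s = P_b - 67 = 35.75.
Producer surplus is the triangle above supply below P_s: (1/2)(29.75)(35.75 - 6) = 442.5312.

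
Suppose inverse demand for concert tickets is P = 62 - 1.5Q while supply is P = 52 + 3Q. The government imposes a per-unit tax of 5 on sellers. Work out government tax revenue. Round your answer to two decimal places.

Without the tax, 62 - 1.5Q = 52 + 3Q so Q* = 2.2222 and P* = 58.6667.
A tax on sellers shifts supply up by 5: 62 - 1.5Q = 52 + 3Q + 5, so Q_t = 1.1111. Buyers pay P_b = 60.3333; sellers receive P_s = P_b - 5 = 55.3333.
Tax revenue = t x Q_t = 5 x 1.1111 = 5.5556.

5.56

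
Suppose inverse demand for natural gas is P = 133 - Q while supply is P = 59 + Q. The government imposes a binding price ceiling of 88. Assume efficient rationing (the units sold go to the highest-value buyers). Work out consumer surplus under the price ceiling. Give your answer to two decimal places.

Without the control, 133 - Q = 59 + Q so Q* = 37 and P* = 96.
At P = 88, sellers supply (88 - 59)/1 = 29 while buyers want more, so the quantity traded is 29 at price 88.
The demand price at Q = 29 is 104. CS is the trapezoid between demand and 88 over [0, 29]: (1/2)[(133 - 88) + (104 - 88)](29) = 884.5.

884.50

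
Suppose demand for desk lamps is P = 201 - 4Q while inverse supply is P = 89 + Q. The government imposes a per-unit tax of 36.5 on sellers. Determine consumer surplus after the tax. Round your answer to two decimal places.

456.02

Without the tax, 201 - 4Q = 89 + Q so Q* = 22.4 and P* = 111.4.
With the tax, sellers need 36.5 more per unit: 201 - 4Q = 89 + Q + 36.5, so Q_t = 15.1. Buyers pay P_b = 140.6; sellers receive P_s = P_b - 36.5 = 104.1.
Consumer surplus is the triangle under demand above P_b: (1/2)(15.1)(201 - 140.6) = 456.02.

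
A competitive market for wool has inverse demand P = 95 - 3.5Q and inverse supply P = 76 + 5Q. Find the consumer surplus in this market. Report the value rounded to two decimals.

8.74

Equilibrium: 95 - 3.5Q = 76 + 5Q, so Q* = 2.2353 and P* = 87.1765.
CS is the area between the demand curve and P* from 0 to Q*: (1/2)(2.2353)(7.8235) = 8.7439.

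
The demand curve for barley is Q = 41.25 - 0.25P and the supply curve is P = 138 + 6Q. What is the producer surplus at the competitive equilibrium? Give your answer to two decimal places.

Rewriting demand in inverse form: P = 165 - 4Q.
Equilibrium: 165 - 4Q = 138 + 6Q, so Q* = 2.7 and P* = 154.2.
Producer surplus is the triangle above supply below P*: (1/2)(2.7)(154.2 - 138) = (1/2)(2.7)(16.2) = 21.87.

21.87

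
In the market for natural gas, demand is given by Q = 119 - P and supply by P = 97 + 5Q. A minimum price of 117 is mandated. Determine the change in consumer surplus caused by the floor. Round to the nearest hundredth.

Rewriting demand in inverse form: P = 119 - Q.
Without the control, 119 - Q = 97 + 5Q so Q* = 3.6667 and P* = 115.3333.
At P = 117, buyers demand (119 - 117)/1 = 2 while sellers would supply more, so the quantity traded is 2 at price 117.
CS goes from (1/2)(3.6667)(3.6667) = 6.7222 to 2 (computed as (119 - 117)(2) - (1/2)(1)(2)^2), a change of -4.7222.

-4.72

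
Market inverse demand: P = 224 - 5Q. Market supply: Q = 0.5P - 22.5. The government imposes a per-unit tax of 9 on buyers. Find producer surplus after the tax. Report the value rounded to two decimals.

Rewriting supply in inverse form: P = 45 + 2Q.
Without the tax, 224 - 5Q = 45 + 2Q so Q* = 25.5714 and P* = 96.1429.
With the tax, buyers' net willingness to pay falls by 9: (224 - 9) - 5Q = 45 + 2Q, so Q_t = 24.2857. Buyers pay P_b = 102.5714; sellers receive P_s = P_b - 9 = 93.5714.
PS = (1/2)(Q_t)(P_s - 45) = (1/2)(24.2857)(48.5714) = 589.7959.

589.80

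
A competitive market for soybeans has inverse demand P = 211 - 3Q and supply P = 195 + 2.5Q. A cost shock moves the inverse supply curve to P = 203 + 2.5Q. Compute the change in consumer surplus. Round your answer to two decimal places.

-9.52

Initial equilibrium: Q_0 = 2.9091, P_0 = 202.2727; CS_0 = (1/2)(2.9091)(8.7273) = 12.6942, PS_0 = (1/2)(2.9091)(7.2727) = 10.5785.
New equilibrium: 211 - 3Q = 203 + 2.5Q gives Q_1 = 1.4545, P_1 = 206.6364; CS_1 = 3.1736, PS_1 = 2.6446.
Change in consumer surplus = 3.1736 - 12.6942 = -9.5207.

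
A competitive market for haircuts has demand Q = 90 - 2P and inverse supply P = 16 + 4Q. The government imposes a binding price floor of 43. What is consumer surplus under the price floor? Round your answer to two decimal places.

Rewriting demand in inverse form: P = 45 - 0.5Q.
Free-market equilibrium: 45 - 0.5Q = 16 + 4Q gives Q* = 6.4444, P* = 41.7778.
At the floor price 43, quantity demanded is (45 - 43)/0.5 = 4; demand is the short side, so Q = 4 trades at P = 43.
CS is the triangle under demand above 43: (1/2)(4)(45 - 43) = 4.

4.00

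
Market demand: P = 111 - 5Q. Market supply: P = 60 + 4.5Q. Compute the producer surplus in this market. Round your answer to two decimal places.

Equilibrium: 111 - 5Q = 60 + 4.5Q, so Q* = 5.3684 and P* = 84.1579.
Producer surplus is the triangle above supply below P*: (1/2)(5.3684)(84.1579 - 60) = (1/2)(5.3684)(24.1579) = 64.8449.

64.84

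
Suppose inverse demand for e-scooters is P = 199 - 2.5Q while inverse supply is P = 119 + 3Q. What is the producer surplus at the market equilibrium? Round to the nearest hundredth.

Set 199 - 2.5Q = 119 + 3Q, which gives 80 = 5.5Q, so Q* = 14.5455 and P* = 199 - 2.5(14.5455) = 162.6364.
The supply curve's price intercept is 119, so PS = (1/2)(Q*)(P* - 119) = (1/2)(14.5455)(43.6364) = 317.3554.

317.36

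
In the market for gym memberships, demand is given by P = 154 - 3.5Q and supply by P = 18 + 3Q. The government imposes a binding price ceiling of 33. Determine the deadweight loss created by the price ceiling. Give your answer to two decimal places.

824.02

Without the control, 154 - 3.5Q = 18 + 3Q so Q* = 20.9231 and P* = 80.7692.
At the ceiling price 33, quantity supplied is (33 - 18)/3 = 5; supply is the short side, so Q = 5 trades at P = 33.
The lost-trades triangle has base Q* - 5 = 15.9231 and height equal to the gap between the curves at Q = 5, which is 136.5 - 33 = 103.5. DWL = (1/2)(15.9231)(103.5) = 824.0192.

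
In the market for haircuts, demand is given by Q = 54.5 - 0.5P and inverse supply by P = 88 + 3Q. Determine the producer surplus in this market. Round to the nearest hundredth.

26.46

Rewriting demand in inverse form: P = 109 - 2Q.
Equilibrium: 109 - 2Q = 88 + 3Q, so Q* = 4.2 and P* = 100.6.
PS is the area between P* and the supply curve from 0 to Q*: (1/2)(4.2)(12.6) = 26.46.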